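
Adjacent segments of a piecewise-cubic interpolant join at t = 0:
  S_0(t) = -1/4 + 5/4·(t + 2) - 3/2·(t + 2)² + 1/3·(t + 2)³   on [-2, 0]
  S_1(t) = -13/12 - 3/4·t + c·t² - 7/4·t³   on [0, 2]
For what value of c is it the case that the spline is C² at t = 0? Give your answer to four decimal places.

0.5000

S_0''(t) = -3 + 2·(t + 2), so S_0''(0) = 1. On the right, S_1''(0) = 2c, so c = 1/2.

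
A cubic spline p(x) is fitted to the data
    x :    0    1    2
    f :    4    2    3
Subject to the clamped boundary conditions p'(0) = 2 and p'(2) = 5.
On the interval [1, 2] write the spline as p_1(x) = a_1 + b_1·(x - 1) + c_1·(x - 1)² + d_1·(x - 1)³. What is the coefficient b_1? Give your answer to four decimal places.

-2.5000

Put M_i = p'' at the i-th knot. Here h = (1, 1) and Δ = (-2, 1), so the interior equations h_(i-1)·M_(i-1) + 2(h_(i-1)+h_i)·M_i + h_i·M_(i+1) = 6(Δ_i − Δ_(i-1)) read
  1·M_0 + 4·M_1 + 1·M_2 = 6(Δ_1 - Δ_0) = 18
Clamped end conditions give two more equations: 2h_0·M_0 + h_0·M_1 = 6(Δ_0 - p'(0)) = -24 and h_1·M_1 + 2h_1·M_2 = 6(p'(2) - Δ_1) = 24.
Solving: M_0 = -15, M_1 = 6, M_2 = 9.
On [1, 2], with p_1(x) = a_1 + b_1·(x - 1) + c_1·(x - 1)² + d_1·(x - 1)³: c_1 = M_1/2 = 3, d_1 = (M_2 - M_1)/(6h_1) = 1/2, b_1 = Δ_1 - h_1(2M_1 + M_2)/6 = -5/2.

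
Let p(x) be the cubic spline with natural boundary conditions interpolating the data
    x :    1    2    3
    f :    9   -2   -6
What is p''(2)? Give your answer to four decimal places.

Let σ_i = p''(x_i). Step sizes h_i = 1, 1; slopes of the chords Δ_i = (y_(i+1) - y_i)/h_i = -11, -4.
  1·σ_0 + 4·σ_1 + 1·σ_2 = 6(Δ_1 - Δ_0) = 42
Natural end conditions: σ_0 = σ_2 = 0.
Forward elimination and back-substitution give σ_0 = 0, σ_1 = 21/2, σ_2 = 0.

10.5000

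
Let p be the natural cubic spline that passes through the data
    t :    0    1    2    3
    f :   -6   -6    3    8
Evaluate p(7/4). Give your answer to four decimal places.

0.6719

With σ_i denoting the second derivative at x_i, h_i = 1, 1, 1, and Δ_i = (y_(i+1) − y_i)/h_i = 0, 9, 5:
  1·σ_0 + 4·σ_1 + 1·σ_2 = 6(Δ_1 - Δ_0) = 54
  1·σ_1 + 4·σ_2 + 1·σ_3 = 6(Δ_2 - Δ_1) = -24
Natural end conditions: σ_0 = σ_3 = 0.
Solving the tridiagonal system: σ_0 = 0, σ_1 = 16, σ_2 = -10, σ_3 = 0.
On [1, 2], p(t) = -6 + 16/3·(t - 1) + 8·(t - 1)² - 13/3·(t - 1)³.
With (t - 1) = 3/4: p(7/4) = 43/64.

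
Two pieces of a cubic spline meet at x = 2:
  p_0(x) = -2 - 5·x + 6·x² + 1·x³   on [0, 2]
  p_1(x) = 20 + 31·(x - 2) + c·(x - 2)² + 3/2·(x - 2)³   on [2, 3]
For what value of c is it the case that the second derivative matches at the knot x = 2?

12

p_0''(x) = 12 + 6·x, so p_0''(2) = 24. On the right, p_1''(2) = 2c, so c = 12.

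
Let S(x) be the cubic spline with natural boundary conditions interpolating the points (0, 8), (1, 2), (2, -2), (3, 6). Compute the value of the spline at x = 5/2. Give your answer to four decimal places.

0.8500

Let M_i = S''(x_i). Step sizes h_i = 1, 1, 1; slopes of the chords Δ_i = (y_(i+1) - y_i)/h_i = -6, -4, 8.
  1·M_0 + 4·M_1 + 1·M_2 = 6(Δ_1 - Δ_0) = 12
  1·M_1 + 4·M_2 + 1·M_3 = 6(Δ_2 - Δ_1) = 72
Natural end conditions: M_0 = M_3 = 0.
Solving: M_0 = 0, M_1 = -8/5, M_2 = 92/5, M_3 = 0.
On [2, 3], S(x) = -2 + 28/15·(x - 2) + 46/5·(x - 2)² - 46/15·(x - 2)³.
With (x - 2) = 1/2: S(5/2) = 17/20.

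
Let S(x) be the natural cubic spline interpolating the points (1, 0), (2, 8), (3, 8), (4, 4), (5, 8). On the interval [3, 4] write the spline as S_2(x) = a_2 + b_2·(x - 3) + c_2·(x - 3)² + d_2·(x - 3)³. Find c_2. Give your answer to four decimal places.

-3.4286

With M_i denoting the second derivative at x_i, h_i = 1, 1, 1, 1, and Δ_i = (y_(i+1) − y_i)/h_i = 8, 0, -4, 4:
  1·M_0 + 4·M_1 + 1·M_2 = 6(Δ_1 - Δ_0) = -48
  1·M_1 + 4·M_2 + 1·M_3 = 6(Δ_2 - Δ_1) = -24
  1·M_2 + 4·M_3 + 1·M_4 = 6(Δ_3 - Δ_2) = 48
Natural end conditions: M_0 = M_4 = 0.
Solving: M_0 = 0, M_1 = -72/7, M_2 = -48/7, M_3 = 96/7, M_4 = 0.
On [3, 4], with S_2(x) = a_2 + b_2·(x - 3) + c_2·(x - 3)² + d_2·(x - 3)³: c_2 = M_2/2 = -24/7, d_2 = (M_3 - M_2)/(6h_2) = 24/7, b_2 = Δ_2 - h_2(2M_2 + M_3)/6 = -4.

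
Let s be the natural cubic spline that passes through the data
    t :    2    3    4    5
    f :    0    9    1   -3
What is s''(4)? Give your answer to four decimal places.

Write M_i for s''(x_i). With h_i = 1, 1, 1 and divided differences Δ_i = 9, -8, -4, the continuity of s' gives the tridiagonal system
  1·M_0 + 4·M_1 + 1·M_2 = 6(Δ_1 - Δ_0) = -102
  1·M_1 + 4·M_2 + 1·M_3 = 6(Δ_2 - Δ_1) = 24
Natural end conditions: M_0 = M_3 = 0.
Solving the tridiagonal system: M_0 = 0, M_1 = -144/5, M_2 = 66/5, M_3 = 0.

13.2000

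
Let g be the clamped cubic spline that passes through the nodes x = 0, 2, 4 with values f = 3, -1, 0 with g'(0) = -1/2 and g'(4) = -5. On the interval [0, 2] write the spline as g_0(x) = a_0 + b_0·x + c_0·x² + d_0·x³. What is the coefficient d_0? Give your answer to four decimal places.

0.9375

Put m_i = g'' at the i-th knot. Here h = (2, 2) and Δ = (-2, 1/2), so the interior equations h_(i-1)·m_(i-1) + 2(h_(i-1)+h_i)·m_i + h_i·m_(i+1) = 6(Δ_i − Δ_(i-1)) read
  2·m_0 + 8·m_1 + 2·m_2 = 6(Δ_1 - Δ_0) = 15
Clamped end conditions give two more equations: 2h_0·m_0 + h_0·m_1 = 6(Δ_0 - g'(0)) = -9 and h_1·m_1 + 2h_1·m_2 = 6(g'(4) - Δ_1) = -33.
Solving: m_0 = -21/4, m_1 = 6, m_2 = -45/4.
On [0, 2], with g_0(x) = a_0 + b_0·x + c_0·x² + d_0·x³: c_0 = m_0/2 = -21/8, d_0 = (m_1 - m_0)/(6h_0) = 15/16, b_0 = Δ_0 - h_0(2m_0 + m_1)/6 = -1/2.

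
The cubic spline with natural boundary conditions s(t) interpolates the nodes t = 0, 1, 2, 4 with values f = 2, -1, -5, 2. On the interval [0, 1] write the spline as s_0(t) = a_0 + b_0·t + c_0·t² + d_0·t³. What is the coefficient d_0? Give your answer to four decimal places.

-0.5870

With σ_i denoting the second derivative at x_i, h_i = 1, 1, 2, and Δ_i = (y_(i+1) − y_i)/h_i = -3, -4, 7/2:
  1·σ_0 + 4·σ_1 + 1·σ_2 = 6(Δ_1 - Δ_0) = -6
  1·σ_1 + 6·σ_2 + 2·σ_3 = 6(Δ_2 - Δ_1) = 45
Natural end conditions: σ_0 = σ_3 = 0.
Hence σ_0 = 0, σ_1 = -81/23, σ_2 = 186/23, σ_3 = 0.
On [0, 1], with s_0(t) = a_0 + b_0·t + c_0·t² + d_0·t³: c_0 = σ_0/2 = 0, d_0 = (σ_1 - σ_0)/(6h_0) = -27/46, b_0 = Δ_0 - h_0(2σ_0 + σ_1)/6 = -111/46.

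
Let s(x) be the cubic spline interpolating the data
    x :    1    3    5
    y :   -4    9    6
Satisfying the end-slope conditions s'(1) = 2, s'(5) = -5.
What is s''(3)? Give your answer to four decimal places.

-8.5000

Put σ_i = s'' at the i-th knot. Here h = (2, 2) and Δ = (13/2, -3/2), so the interior equations h_(i-1)·σ_(i-1) + 2(h_(i-1)+h_i)·σ_i + h_i·σ_(i+1) = 6(Δ_i − Δ_(i-1)) read
  2·σ_0 + 8·σ_1 + 2·σ_2 = 6(Δ_1 - Δ_0) = -48
Clamped end conditions give two more equations: 2h_0·σ_0 + h_0·σ_1 = 6(Δ_0 - s'(1)) = 27 and h_1·σ_1 + 2h_1·σ_2 = 6(s'(5) - Δ_1) = -21.
Hence σ_0 = 11, σ_1 = -17/2, σ_2 = -1.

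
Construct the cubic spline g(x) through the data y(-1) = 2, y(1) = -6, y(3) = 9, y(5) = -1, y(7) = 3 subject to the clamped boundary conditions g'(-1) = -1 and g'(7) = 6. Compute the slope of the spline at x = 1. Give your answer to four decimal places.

2.2768

Let M_i = g''(x_i). Step sizes h_i = 2, 2, 2, 2; slopes of the chords Δ_i = (y_(i+1) - y_i)/h_i = -4, 15/2, -5, 2.
  2·M_0 + 8·M_1 + 2·M_2 = 6(Δ_1 - Δ_0) = 69
  2·M_1 + 8·M_2 + 2·M_3 = 6(Δ_2 - Δ_1) = -75
  2·M_2 + 8·M_3 + 2·M_4 = 6(Δ_3 - Δ_2) = 42
Clamped end conditions give two more equations: 2h_0·M_0 + h_0·M_1 = 6(Δ_0 - g'(-1)) = -18 and h_3·M_3 + 2h_3·M_4 = 6(g'(7) - Δ_3) = 24.
Hence M_0 = -1375/112, M_1 = 871/56, M_2 = -247/16, M_3 = 487/56, M_4 = 185/112.
On [1, 3], g'(x) = b_1 + 2c_1·(x - 1) + 3d_1·(x - 1)² with b_1 = Δ_1 - h_1(2M_1 + M_2)/6 = 255/112, c_1 = M_1/2 = 871/112, d_1 = (M_2 - M_1)/(6h_1) = -1157/448. So g'(1) = 255/112.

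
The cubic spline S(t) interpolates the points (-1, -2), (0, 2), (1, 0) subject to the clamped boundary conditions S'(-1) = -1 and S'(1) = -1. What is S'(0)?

2

With M_i denoting the second derivative at x_i, h_i = 1, 1, and Δ_i = (y_(i+1) − y_i)/h_i = 4, -2:
  1·M_0 + 4·M_1 + 1·M_2 = 6(Δ_1 - Δ_0) = -36
Clamped end conditions give two more equations: 2h_0·M_0 + h_0·M_1 = 6(Δ_0 - S'(-1)) = 30 and h_1·M_1 + 2h_1·M_2 = 6(S'(1) - Δ_1) = 6.
Solving the tridiagonal system: M_0 = 24, M_1 = -18, M_2 = 12.
On [0, 1], S'(t) = b_1 + 2c_1·t + 3d_1·t² with b_1 = Δ_1 - h_1(2M_1 + M_2)/6 = 2, c_1 = M_1/2 = -9, d_1 = (M_2 - M_1)/(6h_1) = 5. So S'(0) = 2.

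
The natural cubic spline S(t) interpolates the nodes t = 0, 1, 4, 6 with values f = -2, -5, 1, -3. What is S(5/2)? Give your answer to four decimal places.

-2.7130

With M_i denoting the second derivative at x_i, h_i = 1, 3, 2, and Δ_i = (y_(i+1) − y_i)/h_i = -3, 2, -2:
  1·M_0 + 8·M_1 + 3·M_2 = 6(Δ_1 - Δ_0) = 30
  3·M_1 + 10·M_2 + 2·M_3 = 6(Δ_2 - Δ_1) = -24
Natural end conditions: M_0 = M_3 = 0.
Hence M_0 = 0, M_1 = 372/71, M_2 = -282/71, M_3 = 0.
On [1, 4], S(t) = -5 - 89/71·(t - 1) + 186/71·(t - 1)² - 109/213·(t - 1)³.
With (t - 1) = 3/2: S(5/2) = -1541/568.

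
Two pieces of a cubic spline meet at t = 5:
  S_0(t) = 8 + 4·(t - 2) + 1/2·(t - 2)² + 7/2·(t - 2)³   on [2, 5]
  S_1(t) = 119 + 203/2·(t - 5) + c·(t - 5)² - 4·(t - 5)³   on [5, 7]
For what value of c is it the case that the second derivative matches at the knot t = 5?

32

S_0''(t) = 1 + 21·(t - 2), so S_0''(5) = 64. On the right, S_1''(5) = 2c, so c = 32.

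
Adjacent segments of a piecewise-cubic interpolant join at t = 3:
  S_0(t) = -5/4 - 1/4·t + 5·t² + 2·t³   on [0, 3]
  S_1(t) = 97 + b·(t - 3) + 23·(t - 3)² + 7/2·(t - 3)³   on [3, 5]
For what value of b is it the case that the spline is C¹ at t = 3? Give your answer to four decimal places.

83.7500

S_0'(t) = -1/4 + 10·t + 6·t², so S_0'(3) = 335/4. On the right, S_1'(3) = b, so b = 335/4.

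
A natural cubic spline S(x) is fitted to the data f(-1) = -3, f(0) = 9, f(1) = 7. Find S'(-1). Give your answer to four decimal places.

Write m_i for S''(x_i). With h_i = 1, 1 and divided differences Δ_i = 12, -2, the continuity of S' gives the tridiagonal system
  1·m_0 + 4·m_1 + 1·m_2 = 6(Δ_1 - Δ_0) = -84
Natural end conditions: m_0 = m_2 = 0.
Solving: m_0 = 0, m_1 = -21, m_2 = 0.
On [-1, 0], S'(x) = b_0 + 2c_0·(x + 1) + 3d_0·(x + 1)² with b_0 = Δ_0 - h_0(2m_0 + m_1)/6 = 31/2, c_0 = m_0/2 = 0, d_0 = (m_1 - m_0)/(6h_0) = -7/2. So S'(-1) = 31/2.

15.5000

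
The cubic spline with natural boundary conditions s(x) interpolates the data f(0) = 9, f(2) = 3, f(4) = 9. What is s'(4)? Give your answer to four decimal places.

4.5000

Let M_i = s''(x_i). Step sizes h_i = 2, 2; slopes of the chords Δ_i = (y_(i+1) - y_i)/h_i = -3, 3.
  2·M_0 + 8·M_1 + 2·M_2 = 6(Δ_1 - Δ_0) = 36
Natural end conditions: M_0 = M_2 = 0.
Solving the tridiagonal system: M_0 = 0, M_1 = 9/2, M_2 = 0.
On [2, 4], s'(x) = b_1 + 2c_1·(x - 2) + 3d_1·(x - 2)² with b_1 = Δ_1 - h_1(2M_1 + M_2)/6 = 0, c_1 = M_1/2 = 9/4, d_1 = (M_2 - M_1)/(6h_1) = -3/8. So s'(4) = 9/2.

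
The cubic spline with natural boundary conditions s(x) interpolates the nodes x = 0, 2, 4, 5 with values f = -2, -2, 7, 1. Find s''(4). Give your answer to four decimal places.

Write σ_i for s''(x_i). With h_i = 2, 2, 1 and divided differences Δ_i = 0, 9/2, -6, the continuity of s' gives the tridiagonal system
  2·σ_0 + 8·σ_1 + 2·σ_2 = 6(Δ_1 - Δ_0) = 27
  2·σ_1 + 6·σ_2 + 1·σ_3 = 6(Δ_2 - Δ_1) = -63
Natural end conditions: σ_0 = σ_3 = 0.
Solving the tridiagonal system: σ_0 = 0, σ_1 = 72/11, σ_2 = -279/22, σ_3 = 0.

-12.6818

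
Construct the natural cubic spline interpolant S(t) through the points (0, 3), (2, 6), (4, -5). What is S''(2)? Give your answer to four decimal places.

Put m_i = S'' at the i-th knot. Here h = (2, 2) and Δ = (3/2, -11/2), so the interior equations h_(i-1)·m_(i-1) + 2(h_(i-1)+h_i)·m_i + h_i·m_(i+1) = 6(Δ_i − Δ_(i-1)) read
  2·m_0 + 8·m_1 + 2·m_2 = 6(Δ_1 - Δ_0) = -42
Natural end conditions: m_0 = m_2 = 0.
Solving: m_0 = 0, m_1 = -21/4, m_2 = 0.

-5.2500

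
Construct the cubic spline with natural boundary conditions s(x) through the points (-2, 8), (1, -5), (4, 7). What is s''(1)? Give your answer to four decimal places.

4.1667

With M_i denoting the second derivative at x_i, h_i = 3, 3, and Δ_i = (y_(i+1) − y_i)/h_i = -13/3, 4:
  3·M_0 + 12·M_1 + 3·M_2 = 6(Δ_1 - Δ_0) = 50
Natural end conditions: M_0 = M_2 = 0.
Forward elimination and back-substitution give M_0 = 0, M_1 = 25/6, M_2 = 0.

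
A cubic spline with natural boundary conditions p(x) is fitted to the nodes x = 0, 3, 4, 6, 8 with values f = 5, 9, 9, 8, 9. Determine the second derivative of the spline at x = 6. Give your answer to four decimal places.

0.9128

Put M_i = p'' at the i-th knot. Here h = (3, 1, 2, 2) and Δ = (4/3, 0, -1/2, 1/2), so the interior equations h_(i-1)·M_(i-1) + 2(h_(i-1)+h_i)·M_i + h_i·M_(i+1) = 6(Δ_i − Δ_(i-1)) read
  3·M_0 + 8·M_1 + 1·M_2 = 6(Δ_1 - Δ_0) = -8
  1·M_1 + 6·M_2 + 2·M_3 = 6(Δ_2 - Δ_1) = -3
  2·M_2 + 8·M_3 + 2·M_4 = 6(Δ_3 - Δ_2) = 6
Natural end conditions: M_0 = M_4 = 0.
Forward elimination and back-substitution give M_0 = 0, M_1 = -79/86, M_2 = -28/43, M_3 = 157/172, M_4 = 0.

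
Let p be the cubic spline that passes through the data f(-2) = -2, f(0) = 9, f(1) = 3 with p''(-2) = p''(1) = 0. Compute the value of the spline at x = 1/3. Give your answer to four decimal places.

7.7099

Let M_i = p''(x_i). Step sizes h_i = 2, 1; slopes of the chords Δ_i = (y_(i+1) - y_i)/h_i = 11/2, -6.
  2·M_0 + 6·M_1 + 1·M_2 = 6(Δ_1 - Δ_0) = -69
Natural end conditions: M_0 = M_2 = 0.
Hence M_0 = 0, M_1 = -23/2, M_2 = 0.
On [0, 1], p(x) = 9 - 13/6·x - 23/4·x² + 23/12·x³.
With x = 1/3: p(1/3) = 1249/162.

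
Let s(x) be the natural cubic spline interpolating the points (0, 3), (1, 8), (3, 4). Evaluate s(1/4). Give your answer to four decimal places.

With m_i denoting the second derivative at x_i, h_i = 1, 2, and Δ_i = (y_(i+1) − y_i)/h_i = 5, -2:
  1·m_0 + 6·m_1 + 2·m_2 = 6(Δ_1 - Δ_0) = -42
Natural end conditions: m_0 = m_2 = 0.
Solving: m_0 = 0, m_1 = -7, m_2 = 0.
On [0, 1], s(x) = 3 + 37/6·x + 0·x² - 7/6·x³.
With x = 1/4: s(1/4) = 579/128.

4.5234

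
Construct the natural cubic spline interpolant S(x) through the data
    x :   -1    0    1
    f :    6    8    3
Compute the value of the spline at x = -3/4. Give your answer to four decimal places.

6.9102

Let M_i = S''(x_i). Step sizes h_i = 1, 1; slopes of the chords Δ_i = (y_(i+1) - y_i)/h_i = 2, -5.
  1·M_0 + 4·M_1 + 1·M_2 = 6(Δ_1 - Δ_0) = -42
Natural end conditions: M_0 = M_2 = 0.
Hence M_0 = 0, M_1 = -21/2, M_2 = 0.
On [-1, 0], S(x) = 6 + 15/4·(x + 1) + 0·(x + 1)² - 7/4·(x + 1)³.
With (x + 1) = 1/4: S(-3/4) = 1769/256.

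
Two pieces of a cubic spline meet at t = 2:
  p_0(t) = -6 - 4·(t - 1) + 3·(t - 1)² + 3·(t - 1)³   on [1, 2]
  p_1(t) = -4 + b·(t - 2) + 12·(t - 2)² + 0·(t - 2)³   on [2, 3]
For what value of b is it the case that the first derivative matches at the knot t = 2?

11

p_0'(t) = -4 + 6·(t - 1) + 9·(t - 1)², so p_0'(2) = 11. On the right, p_1'(2) = b, so b = 11.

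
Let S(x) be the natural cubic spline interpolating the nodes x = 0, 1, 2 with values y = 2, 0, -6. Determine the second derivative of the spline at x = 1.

-6

Let σ_i = S''(x_i). Step sizes h_i = 1, 1; slopes of the chords Δ_i = (y_(i+1) - y_i)/h_i = -2, -6.
  1·σ_0 + 4·σ_1 + 1·σ_2 = 6(Δ_1 - Δ_0) = -24
Natural end conditions: σ_0 = σ_2 = 0.
Solving: σ_0 = 0, σ_1 = -6, σ_2 = 0.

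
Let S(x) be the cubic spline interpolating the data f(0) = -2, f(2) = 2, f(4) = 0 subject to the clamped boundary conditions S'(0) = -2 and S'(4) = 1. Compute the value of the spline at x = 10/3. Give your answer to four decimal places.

Put M_i = S'' at the i-th knot. Here h = (2, 2) and Δ = (2, -1), so the interior equations h_(i-1)·M_(i-1) + 2(h_(i-1)+h_i)·M_i + h_i·M_(i+1) = 6(Δ_i − Δ_(i-1)) read
  2·M_0 + 8·M_1 + 2·M_2 = 6(Δ_1 - Δ_0) = -18
Clamped end conditions give two more equations: 2h_0·M_0 + h_0·M_1 = 6(Δ_0 - S'(0)) = 24 and h_1·M_1 + 2h_1·M_2 = 6(S'(4) - Δ_1) = 12.
Hence M_0 = 9, M_1 = -6, M_2 = 6.
On [2, 4], S(x) = 2 + 1·(x - 2) - 3·(x - 2)² + 1·(x - 2)³.
With (x - 2) = 4/3: S(10/3) = 10/27.

0.3704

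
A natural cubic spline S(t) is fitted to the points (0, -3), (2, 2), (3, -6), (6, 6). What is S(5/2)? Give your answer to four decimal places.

Write M_i for S''(x_i). With h_i = 2, 1, 3 and divided differences Δ_i = 5/2, -8, 4, the continuity of S' gives the tridiagonal system
  2·M_0 + 6·M_1 + 1·M_2 = 6(Δ_1 - Δ_0) = -63
  1·M_1 + 8·M_2 + 3·M_3 = 6(Δ_2 - Δ_1) = 72
Natural end conditions: M_0 = M_3 = 0.
Solving: M_0 = 0, M_1 = -576/47, M_2 = 495/47, M_3 = 0.
On [2, 3], S(t) = 2 - 533/94·(t - 2) - 288/47·(t - 2)² + 357/94·(t - 2)³.
With (t - 2) = 1/2: S(5/2) = -1423/752.

-1.8923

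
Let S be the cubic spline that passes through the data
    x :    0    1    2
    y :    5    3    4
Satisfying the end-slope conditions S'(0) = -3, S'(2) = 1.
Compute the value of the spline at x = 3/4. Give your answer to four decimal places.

Write m_i for S''(x_i). With h_i = 1, 1 and divided differences Δ_i = -2, 1, the continuity of S' gives the tridiagonal system
  1·m_0 + 4·m_1 + 1·m_2 = 6(Δ_1 - Δ_0) = 18
Clamped end conditions give two more equations: 2h_0·m_0 + h_0·m_1 = 6(Δ_0 - S'(0)) = 6 and h_1·m_1 + 2h_1·m_2 = 6(S'(2) - Δ_1) = 0.
Solving the tridiagonal system: m_0 = 1/2, m_1 = 5, m_2 = -5/2.
On [0, 1], S(x) = 5 - 3·x + 1/4·x² + 3/4·x³.
With x = 3/4: S(3/4) = 821/256.

3.2070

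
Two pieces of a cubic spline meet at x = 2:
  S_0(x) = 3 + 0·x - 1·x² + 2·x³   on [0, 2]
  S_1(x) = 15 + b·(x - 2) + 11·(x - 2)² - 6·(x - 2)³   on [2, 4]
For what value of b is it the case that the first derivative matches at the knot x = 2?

S_0'(x) = 0 - 2·x + 6·x², so S_0'(2) = 20. On the right, S_1'(2) = b, so b = 20.

20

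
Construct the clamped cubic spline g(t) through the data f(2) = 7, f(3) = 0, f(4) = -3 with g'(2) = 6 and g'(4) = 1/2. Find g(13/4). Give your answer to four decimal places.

-1.7754

Write σ_i for g''(x_i). With h_i = 1, 1 and divided differences Δ_i = -7, -3, the continuity of g' gives the tridiagonal system
  1·σ_0 + 4·σ_1 + 1·σ_2 = 6(Δ_1 - Δ_0) = 24
Clamped end conditions give two more equations: 2h_0·σ_0 + h_0·σ_1 = 6(Δ_0 - g'(2)) = -78 and h_1·σ_1 + 2h_1·σ_2 = 6(g'(4) - Δ_1) = 21.
Forward elimination and back-substitution give σ_0 = -191/4, σ_1 = 35/2, σ_2 = 7/4.
On [3, 4], g(t) = 0 - 73/8·(t - 3) + 35/4·(t - 3)² - 21/8·(t - 3)³.
With (t - 3) = 1/4: g(13/4) = -909/512.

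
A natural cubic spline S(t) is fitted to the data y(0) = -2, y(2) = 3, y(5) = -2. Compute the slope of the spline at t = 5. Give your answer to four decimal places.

-2.9167

With M_i denoting the second derivative at x_i, h_i = 2, 3, and Δ_i = (y_(i+1) − y_i)/h_i = 5/2, -5/3:
  2·M_0 + 10·M_1 + 3·M_2 = 6(Δ_1 - Δ_0) = -25
Natural end conditions: M_0 = M_2 = 0.
Solving: M_0 = 0, M_1 = -5/2, M_2 = 0.
On [2, 5], S'(t) = b_1 + 2c_1·(t - 2) + 3d_1·(t - 2)² with b_1 = Δ_1 - h_1(2M_1 + M_2)/6 = 5/6, c_1 = M_1/2 = -5/4, d_1 = (M_2 - M_1)/(6h_1) = 5/36. So S'(5) = -35/12.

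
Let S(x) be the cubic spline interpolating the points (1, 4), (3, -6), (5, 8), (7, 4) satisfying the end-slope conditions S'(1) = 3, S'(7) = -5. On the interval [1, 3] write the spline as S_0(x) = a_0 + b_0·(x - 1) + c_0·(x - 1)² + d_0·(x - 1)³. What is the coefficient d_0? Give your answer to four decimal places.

With σ_i denoting the second derivative at x_i, h_i = 2, 2, 2, and Δ_i = (y_(i+1) − y_i)/h_i = -5, 7, -2:
  2·σ_0 + 8·σ_1 + 2·σ_2 = 6(Δ_1 - Δ_0) = 72
  2·σ_1 + 8·σ_2 + 2·σ_3 = 6(Δ_2 - Δ_1) = -54
Clamped end conditions give two more equations: 2h_0·σ_0 + h_0·σ_1 = 6(Δ_0 - S'(1)) = -48 and h_2·σ_2 + 2h_2·σ_3 = 6(S'(7) - Δ_2) = -18.
Forward elimination and back-substitution give σ_0 = -307/15, σ_1 = 254/15, σ_2 = -169/15, σ_3 = 17/15.
On [1, 3], with S_0(x) = a_0 + b_0·(x - 1) + c_0·(x - 1)² + d_0·(x - 1)³: c_0 = σ_0/2 = -307/30, d_0 = (σ_1 - σ_0)/(6h_0) = 187/60, b_0 = Δ_0 - h_0(2σ_0 + σ_1)/6 = 3.

3.1167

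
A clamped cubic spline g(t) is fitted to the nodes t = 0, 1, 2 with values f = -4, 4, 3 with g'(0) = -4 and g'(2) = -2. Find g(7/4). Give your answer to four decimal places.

3.7539

Put σ_i = g'' at the i-th knot. Here h = (1, 1) and Δ = (8, -1), so the interior equations h_(i-1)·σ_(i-1) + 2(h_(i-1)+h_i)·σ_i + h_i·σ_(i+1) = 6(Δ_i − Δ_(i-1)) read
  1·σ_0 + 4·σ_1 + 1·σ_2 = 6(Δ_1 - Δ_0) = -54
Clamped end conditions give two more equations: 2h_0·σ_0 + h_0·σ_1 = 6(Δ_0 - g'(0)) = 72 and h_1·σ_1 + 2h_1·σ_2 = 6(g'(2) - Δ_1) = -6.
Solving: σ_0 = 101/2, σ_1 = -29, σ_2 = 23/2.
On [1, 2], g(t) = 4 + 27/4·(t - 1) - 29/2·(t - 1)² + 27/4·(t - 1)³.
With (t - 1) = 3/4: g(7/4) = 961/256.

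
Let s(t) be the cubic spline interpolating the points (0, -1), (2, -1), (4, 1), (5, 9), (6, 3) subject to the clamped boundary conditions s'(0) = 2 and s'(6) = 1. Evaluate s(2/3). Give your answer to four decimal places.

Write M_i for s''(x_i). With h_i = 2, 2, 1, 1 and divided differences Δ_i = 0, 1, 8, -6, the continuity of s' gives the tridiagonal system
  2·M_0 + 8·M_1 + 2·M_2 = 6(Δ_1 - Δ_0) = 6
  2·M_1 + 6·M_2 + 1·M_3 = 6(Δ_2 - Δ_1) = 42
  1·M_2 + 4·M_3 + 1·M_4 = 6(Δ_3 - Δ_2) = -84
Clamped end conditions give two more equations: 2h_0·M_0 + h_0·M_1 = 6(Δ_0 - s'(0)) = -12 and h_3·M_3 + 2h_3·M_4 = 6(s'(6) - Δ_3) = 42.
Solving: M_0 = -41/21, M_1 = -44/21, M_2 = 40/3, M_3 = -710/21, M_4 = 796/21.
On [0, 2], s(t) = -1 + 2·t - 41/42·t² - 1/84·t³.
With t = 2/3: s(2/3) = -59/567.

-0.1041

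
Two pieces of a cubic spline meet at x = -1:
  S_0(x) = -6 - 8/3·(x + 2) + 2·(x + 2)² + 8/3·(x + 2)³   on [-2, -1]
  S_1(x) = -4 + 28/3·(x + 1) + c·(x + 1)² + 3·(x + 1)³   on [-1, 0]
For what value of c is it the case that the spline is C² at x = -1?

S_0''(x) = 4 + 16·(x + 2), so S_0''(-1) = 20. On the right, S_1''(-1) = 2c, so c = 10.

10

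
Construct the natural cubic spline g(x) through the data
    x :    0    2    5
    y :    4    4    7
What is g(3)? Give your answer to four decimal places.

Put σ_i = g'' at the i-th knot. Here h = (2, 3) and Δ = (0, 1), so the interior equations h_(i-1)·σ_(i-1) + 2(h_(i-1)+h_i)·σ_i + h_i·σ_(i+1) = 6(Δ_i − Δ_(i-1)) read
  2·σ_0 + 10·σ_1 + 3·σ_2 = 6(Δ_1 - Δ_0) = 6
Natural end conditions: σ_0 = σ_2 = 0.
Solving: σ_0 = 0, σ_1 = 3/5, σ_2 = 0.
On [2, 5], g(x) = 4 + 2/5·(x - 2) + 3/10·(x - 2)² - 1/30·(x - 2)³.
With (x - 2) = 1: g(3) = 14/3.

4.6667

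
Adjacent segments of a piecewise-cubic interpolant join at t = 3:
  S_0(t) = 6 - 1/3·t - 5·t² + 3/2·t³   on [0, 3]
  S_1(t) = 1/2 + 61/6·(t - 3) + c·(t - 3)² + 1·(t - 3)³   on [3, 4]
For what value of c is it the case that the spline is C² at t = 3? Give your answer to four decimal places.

8.5000

S_0''(t) = -10 + 9·t, so S_0''(3) = 17. On the right, S_1''(3) = 2c, so c = 17/2.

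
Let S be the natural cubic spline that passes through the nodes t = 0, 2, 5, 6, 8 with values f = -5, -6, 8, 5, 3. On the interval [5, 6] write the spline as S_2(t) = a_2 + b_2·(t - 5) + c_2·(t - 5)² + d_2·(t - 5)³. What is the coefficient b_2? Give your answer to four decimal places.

-0.8081

Write m_i for S''(x_i). With h_i = 2, 3, 1, 2 and divided differences Δ_i = -1/2, 14/3, -3, -1, the continuity of S' gives the tridiagonal system
  2·m_0 + 10·m_1 + 3·m_2 = 6(Δ_1 - Δ_0) = 31
  3·m_1 + 8·m_2 + 1·m_3 = 6(Δ_2 - Δ_1) = -46
  1·m_2 + 6·m_3 + 2·m_4 = 6(Δ_3 - Δ_2) = 12
Natural end conditions: m_0 = m_4 = 0.
Forward elimination and back-substitution give m_0 = 0, m_1 = 2321/416, m_2 = -1719/208, m_3 = 1405/416, m_4 = 0.
On [5, 6], with S_2(t) = a_2 + b_2·(t - 5) + c_2·(t - 5)² + d_2·(t - 5)³: c_2 = m_2/2 = -1719/416, d_2 = (m_3 - m_2)/(6h_2) = 4843/2496, b_2 = Δ_2 - h_2(2m_2 + m_3)/6 = -2017/2496.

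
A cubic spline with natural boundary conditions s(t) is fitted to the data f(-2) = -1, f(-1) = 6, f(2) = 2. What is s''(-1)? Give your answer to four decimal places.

Write M_i for s''(x_i). With h_i = 1, 3 and divided differences Δ_i = 7, -4/3, the continuity of s' gives the tridiagonal system
  1·M_0 + 8·M_1 + 3·M_2 = 6(Δ_1 - Δ_0) = -50
Natural end conditions: M_0 = M_2 = 0.
Solving the tridiagonal system: M_0 = 0, M_1 = -25/4, M_2 = 0.

-6.2500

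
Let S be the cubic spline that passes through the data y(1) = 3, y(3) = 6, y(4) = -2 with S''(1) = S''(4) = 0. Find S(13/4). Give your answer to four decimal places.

4.5195

With M_i denoting the second derivative at x_i, h_i = 2, 1, and Δ_i = (y_(i+1) − y_i)/h_i = 3/2, -8:
  2·M_0 + 6·M_1 + 1·M_2 = 6(Δ_1 - Δ_0) = -57
Natural end conditions: M_0 = M_2 = 0.
Solving: M_0 = 0, M_1 = -19/2, M_2 = 0.
On [3, 4], S(x) = 6 - 29/6·(x - 3) - 19/4·(x - 3)² + 19/12·(x - 3)³.
With (x - 3) = 1/4: S(13/4) = 1157/256.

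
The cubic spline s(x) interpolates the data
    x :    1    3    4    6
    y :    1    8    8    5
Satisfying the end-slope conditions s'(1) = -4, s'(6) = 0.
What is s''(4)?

Let M_i = s''(x_i). Step sizes h_i = 2, 1, 2; slopes of the chords Δ_i = (y_(i+1) - y_i)/h_i = 7/2, 0, -3/2.
  2·M_0 + 6·M_1 + 1·M_2 = 6(Δ_1 - Δ_0) = -21
  1·M_1 + 6·M_2 + 2·M_3 = 6(Δ_2 - Δ_1) = -9
Clamped end conditions give two more equations: 2h_0·M_0 + h_0·M_1 = 6(Δ_0 - s'(1)) = 45 and h_2·M_2 + 2h_2·M_3 = 6(s'(6) - Δ_2) = 9.
Solving: M_0 = 31/2, M_1 = -17/2, M_2 = -1, M_3 = 11/4.

-1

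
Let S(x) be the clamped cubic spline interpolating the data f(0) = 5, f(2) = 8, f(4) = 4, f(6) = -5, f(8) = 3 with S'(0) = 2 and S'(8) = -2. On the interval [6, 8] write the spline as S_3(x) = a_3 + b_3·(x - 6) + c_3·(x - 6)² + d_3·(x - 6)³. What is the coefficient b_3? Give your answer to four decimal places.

With σ_i denoting the second derivative at x_i, h_i = 2, 2, 2, 2, and Δ_i = (y_(i+1) − y_i)/h_i = 3/2, -2, -9/2, 4:
  2·σ_0 + 8·σ_1 + 2·σ_2 = 6(Δ_1 - Δ_0) = -21
  2·σ_1 + 8·σ_2 + 2·σ_3 = 6(Δ_2 - Δ_1) = -15
  2·σ_2 + 8·σ_3 + 2·σ_4 = 6(Δ_3 - Δ_2) = 51
Clamped end conditions give two more equations: 2h_0·σ_0 + h_0·σ_1 = 6(Δ_0 - S'(0)) = -3 and h_3·σ_3 + 2h_3·σ_4 = 6(S'(8) - Δ_3) = -36.
Solving the tridiagonal system: σ_0 = 1/28, σ_1 = -11/7, σ_2 = -17/4, σ_3 = 155/14, σ_4 = -407/28.
On [6, 8], with S_3(x) = a_3 + b_3·(x - 6) + c_3·(x - 6)² + d_3·(x - 6)³: c_3 = σ_3/2 = 155/28, d_3 = (σ_4 - σ_3)/(6h_3) = -239/112, b_3 = Δ_3 - h_3(2σ_3 + σ_4)/6 = 41/28.

1.4643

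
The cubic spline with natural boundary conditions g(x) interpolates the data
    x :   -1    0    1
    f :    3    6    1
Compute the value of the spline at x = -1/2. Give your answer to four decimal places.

5.2500

Put σ_i = g'' at the i-th knot. Here h = (1, 1) and Δ = (3, -5), so the interior equations h_(i-1)·σ_(i-1) + 2(h_(i-1)+h_i)·σ_i + h_i·σ_(i+1) = 6(Δ_i − Δ_(i-1)) read
  1·σ_0 + 4·σ_1 + 1·σ_2 = 6(Δ_1 - Δ_0) = -48
Natural end conditions: σ_0 = σ_2 = 0.
Forward elimination and back-substitution give σ_0 = 0, σ_1 = -12, σ_2 = 0.
On [-1, 0], g(x) = 3 + 5·(x + 1) + 0·(x + 1)² - 2·(x + 1)³.
With (x + 1) = 1/2: g(-1/2) = 21/4.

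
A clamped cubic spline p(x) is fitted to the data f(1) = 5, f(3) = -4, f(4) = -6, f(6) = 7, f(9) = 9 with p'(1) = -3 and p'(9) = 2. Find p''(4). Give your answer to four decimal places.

10.5596

Let M_i = p''(x_i). Step sizes h_i = 2, 1, 2, 3; slopes of the chords Δ_i = (y_(i+1) - y_i)/h_i = -9/2, -2, 13/2, 2/3.
  2·M_0 + 6·M_1 + 1·M_2 = 6(Δ_1 - Δ_0) = 15
  1·M_1 + 6·M_2 + 2·M_3 = 6(Δ_2 - Δ_1) = 51
  2·M_2 + 10·M_3 + 3·M_4 = 6(Δ_3 - Δ_2) = -35
Clamped end conditions give two more equations: 2h_0·M_0 + h_0·M_1 = 6(Δ_0 - p'(1)) = -9 and h_3·M_3 + 2h_3·M_4 = 6(p'(9) - Δ_3) = 8.
Forward elimination and back-substitution give M_0 = -1899/604, M_1 = 270/151, M_2 = 3189/302, M_3 = -1068/151, M_4 = 2206/453.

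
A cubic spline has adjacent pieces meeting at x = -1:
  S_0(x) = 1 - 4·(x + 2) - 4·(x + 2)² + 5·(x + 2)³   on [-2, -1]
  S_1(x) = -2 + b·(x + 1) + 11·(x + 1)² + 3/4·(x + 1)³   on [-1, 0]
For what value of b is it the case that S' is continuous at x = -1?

S_0'(x) = -4 - 8·(x + 2) + 15·(x + 2)², so S_0'(-1) = 3. On the right, S_1'(-1) = b, so b = 3.

3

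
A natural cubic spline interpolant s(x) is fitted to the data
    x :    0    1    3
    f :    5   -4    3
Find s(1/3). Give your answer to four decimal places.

1.3827

With M_i denoting the second derivative at x_i, h_i = 1, 2, and Δ_i = (y_(i+1) − y_i)/h_i = -9, 7/2:
  1·M_0 + 6·M_1 + 2·M_2 = 6(Δ_1 - Δ_0) = 75
Natural end conditions: M_0 = M_2 = 0.
Solving: M_0 = 0, M_1 = 25/2, M_2 = 0.
On [0, 1], s(x) = 5 - 133/12·x + 0·x² + 25/12·x³.
With x = 1/3: s(1/3) = 112/81.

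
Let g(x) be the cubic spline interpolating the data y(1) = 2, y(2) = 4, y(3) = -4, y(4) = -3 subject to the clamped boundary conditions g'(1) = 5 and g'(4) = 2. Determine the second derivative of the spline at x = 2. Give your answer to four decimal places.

-20.4000

Put m_i = g'' at the i-th knot. Here h = (1, 1, 1) and Δ = (2, -8, 1), so the interior equations h_(i-1)·m_(i-1) + 2(h_(i-1)+h_i)·m_i + h_i·m_(i+1) = 6(Δ_i − Δ_(i-1)) read
  1·m_0 + 4·m_1 + 1·m_2 = 6(Δ_1 - Δ_0) = -60
  1·m_1 + 4·m_2 + 1·m_3 = 6(Δ_2 - Δ_1) = 54
Clamped end conditions give two more equations: 2h_0·m_0 + h_0·m_1 = 6(Δ_0 - g'(1)) = -18 and h_2·m_2 + 2h_2·m_3 = 6(g'(4) - Δ_2) = 6.
Solving the tridiagonal system: m_0 = 6/5, m_1 = -102/5, m_2 = 102/5, m_3 = -36/5.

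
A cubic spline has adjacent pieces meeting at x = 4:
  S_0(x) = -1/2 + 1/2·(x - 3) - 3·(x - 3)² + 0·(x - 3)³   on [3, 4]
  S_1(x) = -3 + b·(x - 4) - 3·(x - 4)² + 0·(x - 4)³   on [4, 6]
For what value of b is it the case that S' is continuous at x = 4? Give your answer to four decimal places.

-5.5000

S_0'(x) = 1/2 - 6·(x - 3) + 0·(x - 3)², so S_0'(4) = -11/2. On the right, S_1'(4) = b, so b = -11/2.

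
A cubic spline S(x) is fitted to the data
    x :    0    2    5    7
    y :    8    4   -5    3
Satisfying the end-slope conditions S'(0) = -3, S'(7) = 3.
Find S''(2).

With M_i denoting the second derivative at x_i, h_i = 2, 3, 2, and Δ_i = (y_(i+1) − y_i)/h_i = -2, -3, 4:
  2·M_0 + 10·M_1 + 3·M_2 = 6(Δ_1 - Δ_0) = -6
  3·M_1 + 10·M_2 + 2·M_3 = 6(Δ_2 - Δ_1) = 42
Clamped end conditions give two more equations: 2h_0·M_0 + h_0·M_1 = 6(Δ_0 - S'(0)) = 6 and h_2·M_2 + 2h_2·M_3 = 6(S'(7) - Δ_2) = -6.
Solving: M_0 = 3, M_1 = -3, M_2 = 6, M_3 = -9/2.

-3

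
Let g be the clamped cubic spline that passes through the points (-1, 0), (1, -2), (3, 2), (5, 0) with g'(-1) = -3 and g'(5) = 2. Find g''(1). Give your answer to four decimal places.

Put m_i = g'' at the i-th knot. Here h = (2, 2, 2) and Δ = (-1, 2, -1), so the interior equations h_(i-1)·m_(i-1) + 2(h_(i-1)+h_i)·m_i + h_i·m_(i+1) = 6(Δ_i − Δ_(i-1)) read
  2·m_0 + 8·m_1 + 2·m_2 = 6(Δ_1 - Δ_0) = 18
  2·m_1 + 8·m_2 + 2·m_3 = 6(Δ_2 - Δ_1) = -18
Clamped end conditions give two more equations: 2h_0·m_0 + h_0·m_1 = 6(Δ_0 - g'(-1)) = 12 and h_2·m_2 + 2h_2·m_3 = 6(g'(5) - Δ_2) = 18.
Solving: m_0 = 22/15, m_1 = 46/15, m_2 = -71/15, m_3 = 103/15.

3.0667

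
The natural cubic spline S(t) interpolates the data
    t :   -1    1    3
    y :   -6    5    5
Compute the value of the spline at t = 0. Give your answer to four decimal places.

0.5313

Write M_i for S''(x_i). With h_i = 2, 2 and divided differences Δ_i = 11/2, 0, the continuity of S' gives the tridiagonal system
  2·M_0 + 8·M_1 + 2·M_2 = 6(Δ_1 - Δ_0) = -33
Natural end conditions: M_0 = M_2 = 0.
Solving the tridiagonal system: M_0 = 0, M_1 = -33/8, M_2 = 0.
On [-1, 1], S(t) = -6 + 55/8·(t + 1) + 0·(t + 1)² - 11/32·(t + 1)³.
With (t + 1) = 1: S(0) = 17/32.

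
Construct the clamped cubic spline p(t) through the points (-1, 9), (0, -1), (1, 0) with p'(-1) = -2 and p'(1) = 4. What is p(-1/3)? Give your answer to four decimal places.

2.5185

Let σ_i = p''(x_i). Step sizes h_i = 1, 1; slopes of the chords Δ_i = (y_(i+1) - y_i)/h_i = -10, 1.
  1·σ_0 + 4·σ_1 + 1·σ_2 = 6(Δ_1 - Δ_0) = 66
Clamped end conditions give two more equations: 2h_0·σ_0 + h_0·σ_1 = 6(Δ_0 - p'(-1)) = -48 and h_1·σ_1 + 2h_1·σ_2 = 6(p'(1) - Δ_1) = 18.
Solving the tridiagonal system: σ_0 = -75/2, σ_1 = 27, σ_2 = -9/2.
On [-1, 0], p(t) = 9 - 2·(t + 1) - 75/4·(t + 1)² + 43/4·(t + 1)³.
With (t + 1) = 2/3: p(-1/3) = 68/27.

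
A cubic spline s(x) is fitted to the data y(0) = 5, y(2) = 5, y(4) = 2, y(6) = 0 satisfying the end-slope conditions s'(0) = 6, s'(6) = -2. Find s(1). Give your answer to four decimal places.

With M_i denoting the second derivative at x_i, h_i = 2, 2, 2, and Δ_i = (y_(i+1) − y_i)/h_i = 0, -3/2, -1:
  2·M_0 + 8·M_1 + 2·M_2 = 6(Δ_1 - Δ_0) = -9
  2·M_1 + 8·M_2 + 2·M_3 = 6(Δ_2 - Δ_1) = 3
Clamped end conditions give two more equations: 2h_0·M_0 + h_0·M_1 = 6(Δ_0 - s'(0)) = -36 and h_2·M_2 + 2h_2·M_3 = 6(s'(6) - Δ_2) = -6.
Solving: M_0 = -287/30, M_1 = 17/15, M_2 = 8/15, M_3 = -53/30.
On [0, 2], s(x) = 5 + 6·x - 287/60·x² + 107/120·x³.
With x = 1: s(1) = 853/120.

7.1083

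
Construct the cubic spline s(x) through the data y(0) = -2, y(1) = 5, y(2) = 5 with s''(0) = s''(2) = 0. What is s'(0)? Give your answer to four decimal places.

8.7500

Let m_i = s''(x_i). Step sizes h_i = 1, 1; slopes of the chords Δ_i = (y_(i+1) - y_i)/h_i = 7, 0.
  1·m_0 + 4·m_1 + 1·m_2 = 6(Δ_1 - Δ_0) = -42
Natural end conditions: m_0 = m_2 = 0.
Solving the tridiagonal system: m_0 = 0, m_1 = -21/2, m_2 = 0.
On [0, 1], s'(x) = b_0 + 2c_0·x + 3d_0·x² with b_0 = Δ_0 - h_0(2m_0 + m_1)/6 = 35/4, c_0 = m_0/2 = 0, d_0 = (m_1 - m_0)/(6h_0) = -7/4. So s'(0) = 35/4.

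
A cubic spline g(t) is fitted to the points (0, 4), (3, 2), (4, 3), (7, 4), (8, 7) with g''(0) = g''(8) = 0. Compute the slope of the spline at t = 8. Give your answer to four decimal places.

Write m_i for g''(x_i). With h_i = 3, 1, 3, 1 and divided differences Δ_i = -2/3, 1, 1/3, 3, the continuity of g' gives the tridiagonal system
  3·m_0 + 8·m_1 + 1·m_2 = 6(Δ_1 - Δ_0) = 10
  1·m_1 + 8·m_2 + 3·m_3 = 6(Δ_2 - Δ_1) = -4
  3·m_2 + 8·m_3 + 1·m_4 = 6(Δ_3 - Δ_2) = 16
Natural end conditions: m_0 = m_4 = 0.
Solving: m_0 = 0, m_1 = 35/24, m_2 = -5/3, m_3 = 21/8, m_4 = 0.
On [7, 8], g'(t) = b_3 + 2c_3·(t - 7) + 3d_3·(t - 7)² with b_3 = Δ_3 - h_3(2m_3 + m_4)/6 = 17/8, c_3 = m_3/2 = 21/16, d_3 = (m_4 - m_3)/(6h_3) = -7/16. So g'(8) = 55/16.

3.4375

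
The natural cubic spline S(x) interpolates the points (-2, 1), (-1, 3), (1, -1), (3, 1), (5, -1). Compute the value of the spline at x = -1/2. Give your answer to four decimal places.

Let σ_i = S''(x_i). Step sizes h_i = 1, 2, 2, 2; slopes of the chords Δ_i = (y_(i+1) - y_i)/h_i = 2, -2, 1, -1.
  1·σ_0 + 6·σ_1 + 2·σ_2 = 6(Δ_1 - Δ_0) = -24
  2·σ_1 + 8·σ_2 + 2·σ_3 = 6(Δ_2 - Δ_1) = 18
  2·σ_2 + 8·σ_3 + 2·σ_4 = 6(Δ_3 - Δ_2) = -12
Natural end conditions: σ_0 = σ_4 = 0.
Hence σ_0 = 0, σ_1 = -222/41, σ_2 = 174/41, σ_3 = -105/41, σ_4 = 0.
On [-1, 1], S(x) = 3 + 8/41·(x + 1) - 111/41·(x + 1)² + 33/41·(x + 1)³.
With (x + 1) = 1/2: S(-1/2) = 827/328.

2.5213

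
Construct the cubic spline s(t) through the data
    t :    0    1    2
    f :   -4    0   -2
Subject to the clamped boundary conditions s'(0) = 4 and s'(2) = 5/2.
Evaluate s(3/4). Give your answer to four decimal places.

Put σ_i = s'' at the i-th knot. Here h = (1, 1) and Δ = (4, -2), so the interior equations h_(i-1)·σ_(i-1) + 2(h_(i-1)+h_i)·σ_i + h_i·σ_(i+1) = 6(Δ_i − Δ_(i-1)) read
  1·σ_0 + 4·σ_1 + 1·σ_2 = 6(Δ_1 - Δ_0) = -36
Clamped end conditions give two more equations: 2h_0·σ_0 + h_0·σ_1 = 6(Δ_0 - s'(0)) = 0 and h_1·σ_1 + 2h_1·σ_2 = 6(s'(2) - Δ_1) = 27.
Hence σ_0 = 33/4, σ_1 = -33/2, σ_2 = 87/4.
On [0, 1], s(t) = -4 + 4·t + 33/8·t² - 33/8·t³.
With t = 3/4: s(3/4) = -215/512.

-0.4199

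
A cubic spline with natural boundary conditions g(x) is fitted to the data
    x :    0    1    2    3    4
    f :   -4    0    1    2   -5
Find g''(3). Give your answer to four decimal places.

With M_i denoting the second derivative at x_i, h_i = 1, 1, 1, 1, and Δ_i = (y_(i+1) − y_i)/h_i = 4, 1, 1, -7:
  1·M_0 + 4·M_1 + 1·M_2 = 6(Δ_1 - Δ_0) = -18
  1·M_1 + 4·M_2 + 1·M_3 = 6(Δ_2 - Δ_1) = 0
  1·M_2 + 4·M_3 + 1·M_4 = 6(Δ_3 - Δ_2) = -48
Natural end conditions: M_0 = M_4 = 0.
Solving: M_0 = 0, M_1 = -159/28, M_2 = 33/7, M_3 = -369/28, M_4 = 0.

-13.1786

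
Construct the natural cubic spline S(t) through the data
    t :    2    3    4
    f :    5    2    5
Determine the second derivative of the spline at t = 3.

9

Let m_i = S''(x_i). Step sizes h_i = 1, 1; slopes of the chords Δ_i = (y_(i+1) - y_i)/h_i = -3, 3.
  1·m_0 + 4·m_1 + 1·m_2 = 6(Δ_1 - Δ_0) = 36
Natural end conditions: m_0 = m_2 = 0.
Hence m_0 = 0, m_1 = 9, m_2 = 0.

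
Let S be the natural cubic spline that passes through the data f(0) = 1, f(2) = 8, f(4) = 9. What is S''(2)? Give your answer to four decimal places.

-2.2500

With σ_i denoting the second derivative at x_i, h_i = 2, 2, and Δ_i = (y_(i+1) − y_i)/h_i = 7/2, 1/2:
  2·σ_0 + 8·σ_1 + 2·σ_2 = 6(Δ_1 - Δ_0) = -18
Natural end conditions: σ_0 = σ_2 = 0.
Solving the tridiagonal system: σ_0 = 0, σ_1 = -9/4, σ_2 = 0.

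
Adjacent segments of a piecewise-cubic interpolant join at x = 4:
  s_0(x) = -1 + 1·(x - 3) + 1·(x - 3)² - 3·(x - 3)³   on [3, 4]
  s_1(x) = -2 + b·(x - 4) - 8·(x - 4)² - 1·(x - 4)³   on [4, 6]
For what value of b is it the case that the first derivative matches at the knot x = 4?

-6

s_0'(x) = 1 + 2·(x - 3) - 9·(x - 3)², so s_0'(4) = -6. On the right, s_1'(4) = b, so b = -6.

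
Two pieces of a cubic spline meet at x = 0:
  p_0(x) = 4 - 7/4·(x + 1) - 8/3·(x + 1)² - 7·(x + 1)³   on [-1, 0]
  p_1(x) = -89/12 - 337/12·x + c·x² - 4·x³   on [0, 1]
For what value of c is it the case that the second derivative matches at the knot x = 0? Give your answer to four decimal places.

p_0''(x) = -16/3 - 42·(x + 1), so p_0''(0) = -142/3. On the right, p_1''(0) = 2c, so c = -71/3.

-23.6667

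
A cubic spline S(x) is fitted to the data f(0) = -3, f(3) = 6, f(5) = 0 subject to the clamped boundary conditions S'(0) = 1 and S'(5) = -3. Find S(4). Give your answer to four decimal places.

Let m_i = S''(x_i). Step sizes h_i = 3, 2; slopes of the chords Δ_i = (y_(i+1) - y_i)/h_i = 3, -3.
  3·m_0 + 10·m_1 + 2·m_2 = 6(Δ_1 - Δ_0) = -36
Clamped end conditions give two more equations: 2h_0·m_0 + h_0·m_1 = 6(Δ_0 - S'(0)) = 12 and h_1·m_1 + 2h_1·m_2 = 6(S'(5) - Δ_1) = 0.
Solving the tridiagonal system: m_0 = 24/5, m_1 = -28/5, m_2 = 14/5.
On [3, 5], S(x) = 6 - 1/5·(x - 3) - 14/5·(x - 3)² + 7/10·(x - 3)³.
With (x - 3) = 1: S(4) = 37/10.

3.7000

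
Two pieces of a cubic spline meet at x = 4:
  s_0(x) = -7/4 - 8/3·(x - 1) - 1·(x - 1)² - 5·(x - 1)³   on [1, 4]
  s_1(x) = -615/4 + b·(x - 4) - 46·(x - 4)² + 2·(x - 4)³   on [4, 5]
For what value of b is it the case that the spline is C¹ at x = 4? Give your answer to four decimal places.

-143.6667

s_0'(x) = -8/3 - 2·(x - 1) - 15·(x - 1)², so s_0'(4) = -431/3. On the right, s_1'(4) = b, so b = -431/3.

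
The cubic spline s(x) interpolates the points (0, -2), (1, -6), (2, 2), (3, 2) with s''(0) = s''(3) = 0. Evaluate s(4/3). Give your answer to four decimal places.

-3.8469

Let M_i = s''(x_i). Step sizes h_i = 1, 1, 1; slopes of the chords Δ_i = (y_(i+1) - y_i)/h_i = -4, 8, 0.
  1·M_0 + 4·M_1 + 1·M_2 = 6(Δ_1 - Δ_0) = 72
  1·M_1 + 4·M_2 + 1·M_3 = 6(Δ_2 - Δ_1) = -48
Natural end conditions: M_0 = M_3 = 0.
Solving: M_0 = 0, M_1 = 112/5, M_2 = -88/5, M_3 = 0.
On [1, 2], s(x) = -6 + 52/15·(x - 1) + 56/5·(x - 1)² - 20/3·(x - 1)³.
With (x - 1) = 1/3: s(4/3) = -1558/405.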